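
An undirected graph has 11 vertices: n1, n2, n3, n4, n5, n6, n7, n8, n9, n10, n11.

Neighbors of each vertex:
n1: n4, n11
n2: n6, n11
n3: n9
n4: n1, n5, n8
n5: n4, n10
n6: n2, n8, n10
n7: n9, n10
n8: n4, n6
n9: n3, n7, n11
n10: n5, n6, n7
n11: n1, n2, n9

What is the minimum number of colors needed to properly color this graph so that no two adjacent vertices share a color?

3

The cycle n6-n10-n5-n4-n8-n6 has odd length 5, so it cannot be 2-colored; at least 3 colors are needed.
3 colors suffice: n1=green, n2=green, n3=blue, n4=red, n5=green, n6=red, n7=green, n8=blue, n9=red, n10=blue, n11=blue. Each edge has distinct colors on its endpoints.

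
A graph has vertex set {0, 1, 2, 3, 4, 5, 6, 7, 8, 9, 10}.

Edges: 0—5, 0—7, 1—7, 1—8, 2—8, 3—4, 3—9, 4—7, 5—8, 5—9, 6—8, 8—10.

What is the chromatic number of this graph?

3

The cycle 8-1-7-0-5-8 has odd length 5, so it cannot be 2-colored; at least 3 colors are needed.
One proper 3-coloring: 0=green, 1=blue, 2=blue, 3=blue, 4=green, 5=blue, 6=blue, 7=red, 8=red, 9=red, 10=blue. Each edge has distinct colors on its endpoints.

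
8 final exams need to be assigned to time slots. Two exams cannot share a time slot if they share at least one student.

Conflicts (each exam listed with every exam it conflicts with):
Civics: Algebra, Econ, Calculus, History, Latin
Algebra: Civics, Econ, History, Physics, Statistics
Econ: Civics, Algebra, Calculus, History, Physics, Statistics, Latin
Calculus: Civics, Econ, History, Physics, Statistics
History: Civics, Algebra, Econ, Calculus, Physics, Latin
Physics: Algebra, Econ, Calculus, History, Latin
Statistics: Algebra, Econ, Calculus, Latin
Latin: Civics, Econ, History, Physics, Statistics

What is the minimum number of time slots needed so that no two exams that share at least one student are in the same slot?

Civics, Econ, History, Latin pairwise conflict, so at least 4 time slots are needed.
4 time slots suffice: time slot 1 → {Econ}; time slot 2 → {History, Statistics}; time slot 3 → {Algebra, Calculus, Latin}; time slot 4 → {Civics, Physics}. No two conflicting exams share a time slot.

4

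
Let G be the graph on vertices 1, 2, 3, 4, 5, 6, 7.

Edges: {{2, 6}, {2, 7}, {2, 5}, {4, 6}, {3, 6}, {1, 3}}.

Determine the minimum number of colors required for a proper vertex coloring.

2

2 and 5 are adjacent, so at least 2 colors are needed.
2 colors suffice: 1=red, 2=blue, 3=blue, 4=blue, 5=red, 6=red, 7=red. Each edge has distinct colors on its endpoints.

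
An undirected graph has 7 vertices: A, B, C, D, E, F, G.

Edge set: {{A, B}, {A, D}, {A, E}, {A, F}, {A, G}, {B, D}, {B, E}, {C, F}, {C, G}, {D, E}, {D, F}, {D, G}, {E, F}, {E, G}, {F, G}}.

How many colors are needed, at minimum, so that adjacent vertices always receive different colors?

A, D, E, F, G are mutually adjacent (a clique of size 5), so at least 5 colors are needed.
5 colors suffice: color 1 → {A, C}; color 2 → {E}; color 3 → {B, G}; color 4 → {D}; color 5 → {F}. No two adjacent vertices share a color.

5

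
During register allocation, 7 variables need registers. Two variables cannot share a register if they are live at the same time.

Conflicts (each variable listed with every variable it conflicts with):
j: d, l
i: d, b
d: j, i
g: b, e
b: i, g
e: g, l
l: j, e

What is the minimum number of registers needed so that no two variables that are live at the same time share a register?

3

The cycle l-j-d-i-b-g-e-l has odd length 7, so it cannot be 2-colored; at least 3 registers are needed.
3 registers suffice: register 1 → {j, i, g}; register 2 → {d, b, e}; register 3 → {l}. Every pair that conflicts lands in different registers.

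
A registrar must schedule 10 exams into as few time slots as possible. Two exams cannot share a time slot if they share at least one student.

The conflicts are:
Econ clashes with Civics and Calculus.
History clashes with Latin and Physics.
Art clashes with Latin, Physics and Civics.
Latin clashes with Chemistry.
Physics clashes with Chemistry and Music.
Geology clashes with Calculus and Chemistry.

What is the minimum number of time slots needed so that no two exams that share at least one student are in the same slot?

3

The cycle Geology-Calculus-Econ-Civics-Art-Physics-Chemistry-Geology has odd length 7, so it cannot be 2-colored; at least 3 time slots are needed.
3 time slots suffice: time slot 1 → {Latin, Physics, Geology, Civics}; time slot 2 → {Econ, History, Art, Chemistry, Music}; time slot 3 → {Calculus}. No two conflicting exams share a time slot.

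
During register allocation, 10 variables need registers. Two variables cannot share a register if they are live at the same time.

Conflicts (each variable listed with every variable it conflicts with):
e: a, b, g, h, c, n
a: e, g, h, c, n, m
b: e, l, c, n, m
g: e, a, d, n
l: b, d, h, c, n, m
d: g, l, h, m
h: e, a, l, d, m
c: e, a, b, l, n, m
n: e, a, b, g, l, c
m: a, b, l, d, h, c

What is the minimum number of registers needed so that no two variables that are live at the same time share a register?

l, d, h, m are mutually in conflict, so at least 4 registers are needed.
4 registers suffice: register 1 → {a, b, d}; register 2 → {g, h, c}; register 3 → {n, m}; register 4 → {e, l}. Every pair that conflicts lands in different registers.

4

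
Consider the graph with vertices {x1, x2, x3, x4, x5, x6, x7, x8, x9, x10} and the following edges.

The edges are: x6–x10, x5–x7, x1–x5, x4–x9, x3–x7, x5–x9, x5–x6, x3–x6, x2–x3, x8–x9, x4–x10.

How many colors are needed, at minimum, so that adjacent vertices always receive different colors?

The cycle x10-x4-x9-x5-x6-x10 has odd length 5, so it cannot be 2-colored; at least 3 colors are needed.
A valid assignment using 3 colors: x1=2, x2=2, x3=1, x4=1, x5=1, x6=2, x7=2, x8=1, x9=2, x10=3. Every edge joins two different colors.

3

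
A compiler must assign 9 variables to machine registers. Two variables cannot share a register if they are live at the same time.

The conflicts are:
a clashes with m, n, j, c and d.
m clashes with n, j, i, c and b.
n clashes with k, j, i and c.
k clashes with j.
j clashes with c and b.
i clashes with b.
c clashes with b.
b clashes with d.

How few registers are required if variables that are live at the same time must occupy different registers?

a, m, n, j, c pairwise conflict, so at least 5 registers are needed.
A valid assignment using 5 registers: a=5, m=2, n=3, k=2, j=1, i=1, c=4, b=3, d=1. Each listed conflict is separated.

5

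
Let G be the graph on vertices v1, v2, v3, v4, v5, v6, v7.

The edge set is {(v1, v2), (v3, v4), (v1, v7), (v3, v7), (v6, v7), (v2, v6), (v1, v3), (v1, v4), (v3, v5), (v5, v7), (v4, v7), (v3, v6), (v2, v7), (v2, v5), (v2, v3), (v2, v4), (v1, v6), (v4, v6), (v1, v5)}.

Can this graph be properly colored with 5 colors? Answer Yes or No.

v1, v2, v3, v4, v6, v7 are pairwise adjacent (a clique of size 6), so at least 6 colors are needed.
So 5 colors are not enough.

No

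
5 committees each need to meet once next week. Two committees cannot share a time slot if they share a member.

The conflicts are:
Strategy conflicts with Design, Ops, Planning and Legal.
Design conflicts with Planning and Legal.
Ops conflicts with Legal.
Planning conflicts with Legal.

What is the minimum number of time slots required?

4

Strategy, Design, Planning, Legal pairwise conflict, so at least 4 time slots are needed.
4 time slots suffice: time slot 1 → {Legal}; time slot 2 → {Strategy}; time slot 3 → {Design, Ops}; time slot 4 → {Planning}. No two conflicting committees share a time slot.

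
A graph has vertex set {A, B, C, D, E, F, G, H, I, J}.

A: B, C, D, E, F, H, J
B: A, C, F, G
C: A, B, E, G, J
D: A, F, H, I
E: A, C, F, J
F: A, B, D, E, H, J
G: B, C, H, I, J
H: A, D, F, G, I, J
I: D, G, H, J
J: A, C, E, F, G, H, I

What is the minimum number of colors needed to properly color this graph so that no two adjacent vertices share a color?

A, F, H, J are mutually adjacent (a clique of size 4), so at least 4 colors are needed.
One proper 4-coloring: A=2, B=1, C=3, D=1, E=4, F=3, G=2, H=4, I=3, J=1. Every edge joins two different colors.

4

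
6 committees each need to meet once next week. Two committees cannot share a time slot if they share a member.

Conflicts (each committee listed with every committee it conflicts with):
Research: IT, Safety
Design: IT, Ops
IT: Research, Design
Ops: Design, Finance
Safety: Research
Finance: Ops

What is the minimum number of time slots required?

2

Design and IT conflict, so at least 2 time slots are needed.
Using 2 time slots: Research=1, Design=1, IT=2, Ops=2, Safety=2, Finance=1. Each listed conflict is separated.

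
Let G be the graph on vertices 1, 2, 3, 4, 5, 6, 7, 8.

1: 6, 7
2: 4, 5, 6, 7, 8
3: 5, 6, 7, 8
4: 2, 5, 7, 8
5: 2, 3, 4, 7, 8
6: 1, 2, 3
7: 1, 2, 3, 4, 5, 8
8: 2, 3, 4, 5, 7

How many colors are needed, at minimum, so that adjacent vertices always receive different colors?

5

2, 4, 5, 7, 8 are mutually adjacent (a clique of size 5), so at least 5 colors are needed.
One proper 5-coloring: 1=b, 2=c, 3=c, 4=e, 5=b, 6=a, 7=a, 8=d. Every edge joins two different colors.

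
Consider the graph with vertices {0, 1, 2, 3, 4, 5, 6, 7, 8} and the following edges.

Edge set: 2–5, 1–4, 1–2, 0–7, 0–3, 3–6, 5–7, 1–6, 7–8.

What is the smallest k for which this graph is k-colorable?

3

The cycle 1-6-3-0-7-5-2-1 has odd length 7, so it cannot be 2-colored; at least 3 colors are needed.
One proper 3-coloring: 0=blue, 1=red, 2=green, 3=red, 4=blue, 5=blue, 6=blue, 7=red, 8=blue. No two adjacent vertices share a color.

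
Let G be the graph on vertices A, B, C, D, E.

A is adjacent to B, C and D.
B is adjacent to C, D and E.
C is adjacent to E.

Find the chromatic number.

B, C, E are mutually adjacent, so at least 3 colors are needed.
3 colors suffice: A=blue, B=red, C=green, D=green, E=blue. Every edge joins two different colors.

3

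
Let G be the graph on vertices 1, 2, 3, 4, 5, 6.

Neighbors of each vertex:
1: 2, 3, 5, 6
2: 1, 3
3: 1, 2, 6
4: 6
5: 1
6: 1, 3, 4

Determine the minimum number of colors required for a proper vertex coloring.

3

1, 2, 3 are pairwise adjacent, so at least 3 colors are needed.
A valid assignment using 3 colors: 1=a, 2=c, 3=b, 4=a, 5=b, 6=c. Each edge has distinct colors on its endpoints.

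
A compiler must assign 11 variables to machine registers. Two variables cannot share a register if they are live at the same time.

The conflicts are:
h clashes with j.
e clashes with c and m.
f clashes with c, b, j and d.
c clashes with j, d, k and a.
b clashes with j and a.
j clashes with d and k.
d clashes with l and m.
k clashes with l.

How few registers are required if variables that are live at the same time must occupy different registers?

4

f, c, j, d are mutually in conflict, so at least 4 registers are needed.
Using 4 registers: h=2, e=3, f=4, c=2, b=2, j=1, d=3, k=3, l=1, a=1, m=1. Every pair that conflicts lands in different registers.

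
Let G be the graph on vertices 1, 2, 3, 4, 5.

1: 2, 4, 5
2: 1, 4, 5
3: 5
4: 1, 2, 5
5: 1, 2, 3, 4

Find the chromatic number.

1, 2, 4, 5 form a clique, so at least 4 colors are needed.
One proper 4-coloring: 1=blue, 2=yellow, 3=blue, 4=green, 5=red. Each edge has distinct colors on its endpoints.

4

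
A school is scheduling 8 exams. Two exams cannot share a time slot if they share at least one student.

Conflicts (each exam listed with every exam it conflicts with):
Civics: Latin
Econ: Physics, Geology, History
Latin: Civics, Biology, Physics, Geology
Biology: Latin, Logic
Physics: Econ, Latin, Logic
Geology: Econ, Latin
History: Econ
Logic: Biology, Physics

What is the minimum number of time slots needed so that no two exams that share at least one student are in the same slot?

2

Econ and History conflict, so at least 2 time slots are needed.
A valid assignment using 2 time slots: Civics=2, Econ=1, Latin=1, Biology=2, Physics=2, Geology=2, History=2, Logic=1. Each listed conflict is separated.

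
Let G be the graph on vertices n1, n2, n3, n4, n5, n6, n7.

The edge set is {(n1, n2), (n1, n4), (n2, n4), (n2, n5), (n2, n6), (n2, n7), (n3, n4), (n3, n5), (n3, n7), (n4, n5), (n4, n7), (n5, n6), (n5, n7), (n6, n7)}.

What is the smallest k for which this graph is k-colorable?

4

n3, n4, n5, n7 form a clique, so at least 4 colors are needed.
4 colors suffice: color R → {n1, n7}; color B → {n5}; color G → {n4, n6}; color Y → {n2, n3}. Each edge has distinct colors on its endpoints.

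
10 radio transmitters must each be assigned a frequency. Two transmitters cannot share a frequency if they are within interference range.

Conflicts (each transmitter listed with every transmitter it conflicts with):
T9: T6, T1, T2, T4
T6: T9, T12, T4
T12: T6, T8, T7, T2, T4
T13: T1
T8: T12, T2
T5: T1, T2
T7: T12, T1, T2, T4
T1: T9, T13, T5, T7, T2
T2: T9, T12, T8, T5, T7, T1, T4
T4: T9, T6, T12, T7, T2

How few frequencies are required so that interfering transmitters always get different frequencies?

4

T12, T7, T2, T4 are mutually in conflict, so at least 4 frequencies are needed.
4 frequencies suffice: frequency 1 → {T6, T13, T2}; frequency 2 → {T12, T1}; frequency 3 → {T8, T5, T4}; frequency 4 → {T9, T7}. Every pair that conflicts lands in different frequencies.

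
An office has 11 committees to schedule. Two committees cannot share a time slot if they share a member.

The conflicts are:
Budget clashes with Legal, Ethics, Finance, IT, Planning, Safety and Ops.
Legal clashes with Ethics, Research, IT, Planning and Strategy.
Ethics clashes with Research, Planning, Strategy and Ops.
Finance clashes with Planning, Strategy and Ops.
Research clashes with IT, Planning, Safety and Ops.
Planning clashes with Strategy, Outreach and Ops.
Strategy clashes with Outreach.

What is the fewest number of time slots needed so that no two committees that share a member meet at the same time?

Budget, Finance, Planning, Ops pairwise conflict, so at least 4 time slots are needed.
4 time slots suffice: time slot 1 → {IT, Planning, Safety}; time slot 2 → {Budget, Research, Strategy}; time slot 3 → {Legal, Outreach, Ops}; time slot 4 → {Ethics, Finance}. Every pair that conflicts lands in different time slots.

4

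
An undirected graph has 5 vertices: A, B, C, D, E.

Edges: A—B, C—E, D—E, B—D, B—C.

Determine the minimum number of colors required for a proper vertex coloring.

2

C and E are adjacent, so at least 2 colors are needed.
2 colors suffice: color red → {B, E}; color blue → {A, C, D}. Every edge joins two different colors.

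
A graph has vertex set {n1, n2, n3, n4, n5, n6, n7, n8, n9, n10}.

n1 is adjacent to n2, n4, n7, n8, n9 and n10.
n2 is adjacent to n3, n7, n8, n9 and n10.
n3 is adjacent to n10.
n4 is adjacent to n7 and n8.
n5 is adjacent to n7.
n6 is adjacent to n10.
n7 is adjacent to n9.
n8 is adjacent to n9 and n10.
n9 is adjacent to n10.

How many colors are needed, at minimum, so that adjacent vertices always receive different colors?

n1, n2, n8, n9, n10 form a clique, so at least 5 colors are needed.
5 colors suffice: color 1 → {n7, n10}; color 2 → {n2, n4, n5, n6}; color 3 → {n1, n3}; color 4 → {n8}; color 5 → {n9}. No two adjacent vertices share a color.

5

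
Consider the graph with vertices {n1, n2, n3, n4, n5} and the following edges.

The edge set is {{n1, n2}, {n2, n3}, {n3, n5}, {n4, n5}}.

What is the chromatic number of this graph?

n3 and n5 are adjacent, so at least 2 colors are needed.
2 colors suffice: n1=1, n2=2, n3=1, n4=1, n5=2. Each edge has distinct colors on its endpoints.

2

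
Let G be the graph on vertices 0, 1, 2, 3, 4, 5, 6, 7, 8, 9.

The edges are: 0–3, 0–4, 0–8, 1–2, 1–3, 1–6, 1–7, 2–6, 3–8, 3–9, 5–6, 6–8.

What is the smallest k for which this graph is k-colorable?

3

1, 2, 6 are pairwise adjacent, so at least 3 colors are needed.
3 colors suffice: color red → {3, 4, 6, 7}; color blue → {0, 1, 5, 9}; color green → {2, 8}. Each edge has distinct colors on its endpoints.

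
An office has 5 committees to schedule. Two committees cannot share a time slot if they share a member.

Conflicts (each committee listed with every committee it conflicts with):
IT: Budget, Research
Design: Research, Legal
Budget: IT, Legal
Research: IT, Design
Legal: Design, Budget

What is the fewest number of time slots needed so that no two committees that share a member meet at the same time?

3

The cycle IT-Research-Design-Legal-Budget-IT has odd length 5, so it cannot be 2-colored; at least 3 time slots are needed.
3 time slots suffice: time slot 1 → {IT, Design}; time slot 2 → {Budget, Research}; time slot 3 → {Legal}. Each listed conflict is separated.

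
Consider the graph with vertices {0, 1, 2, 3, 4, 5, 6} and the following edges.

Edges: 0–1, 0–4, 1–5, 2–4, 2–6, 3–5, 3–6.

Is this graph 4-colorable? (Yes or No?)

The chromatic number is 3. The cycle 2-4-0-1-5-3-6-2 has odd length 7, so it cannot be 2-colored; at least 3 colors are needed.
3 colors suffice: color red → {1, 2, 3}; color blue → {0, 5, 6}; color green → {4}.
Since 4 ≥ 3, a proper 4-coloring certainly exists.

Yes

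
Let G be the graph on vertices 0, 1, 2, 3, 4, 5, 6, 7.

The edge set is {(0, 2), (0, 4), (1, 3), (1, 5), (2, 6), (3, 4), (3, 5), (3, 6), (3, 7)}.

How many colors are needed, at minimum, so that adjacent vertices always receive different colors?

3

1, 3, 5 form a triangle, so at least 3 colors are needed.
One proper 3-coloring: 0=c, 1=b, 2=a, 3=a, 4=b, 5=c, 6=b, 7=b. Each edge has distinct colors on its endpoints.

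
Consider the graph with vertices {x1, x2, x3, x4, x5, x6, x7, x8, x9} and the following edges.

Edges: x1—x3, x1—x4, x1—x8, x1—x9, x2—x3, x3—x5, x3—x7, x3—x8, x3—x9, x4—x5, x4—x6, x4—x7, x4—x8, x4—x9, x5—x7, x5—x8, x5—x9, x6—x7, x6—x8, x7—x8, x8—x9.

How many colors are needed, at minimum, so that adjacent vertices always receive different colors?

4

x1, x4, x8, x9 form a clique, so at least 4 colors are needed.
4 colors suffice: color 1 → {x2, x8}; color 2 → {x3, x4}; color 3 → {x7, x9}; color 4 → {x1, x5, x6}. Every edge joins two different colors.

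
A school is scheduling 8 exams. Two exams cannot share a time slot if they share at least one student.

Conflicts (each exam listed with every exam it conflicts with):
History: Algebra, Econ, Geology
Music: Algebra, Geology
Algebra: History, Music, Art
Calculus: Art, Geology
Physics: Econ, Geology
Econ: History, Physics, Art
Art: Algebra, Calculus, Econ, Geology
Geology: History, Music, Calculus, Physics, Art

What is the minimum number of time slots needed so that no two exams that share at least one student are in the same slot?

Calculus, Art, Geology are mutually in conflict, so at least 3 time slots are needed.
A valid assignment using 3 time slots: History=2, Music=2, Algebra=1, Calculus=3, Physics=2, Econ=1, Art=2, Geology=1. No two conflicting exams share a time slot.

3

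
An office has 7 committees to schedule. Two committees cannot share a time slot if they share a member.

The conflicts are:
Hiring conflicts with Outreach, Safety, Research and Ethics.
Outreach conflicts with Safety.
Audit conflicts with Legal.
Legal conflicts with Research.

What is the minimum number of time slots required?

3

Hiring, Outreach, Safety all conflict with each other, so at least 3 time slots are needed.
3 time slots suffice: time slot 1 → {Hiring, Legal}; time slot 2 → {Outreach, Audit, Research, Ethics}; time slot 3 → {Safety}. Each listed conflict is separated.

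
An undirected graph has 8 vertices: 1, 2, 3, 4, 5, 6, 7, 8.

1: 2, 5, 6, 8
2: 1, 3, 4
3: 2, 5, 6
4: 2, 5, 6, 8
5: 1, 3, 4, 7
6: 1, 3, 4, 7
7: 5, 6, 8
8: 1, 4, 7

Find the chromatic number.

4 and 5 are adjacent, so at least 2 colors are needed.
2 colors suffice: color red → {1, 3, 4, 7}; color blue → {2, 5, 6, 8}. Every edge joins two different colors.

2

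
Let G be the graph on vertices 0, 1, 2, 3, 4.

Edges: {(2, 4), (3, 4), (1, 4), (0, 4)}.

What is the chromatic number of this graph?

2

3 and 4 are adjacent, so at least 2 colors are needed.
2 colors suffice: color a → {4}; color b → {0, 1, 2, 3}. Each edge has distinct colors on its endpoints.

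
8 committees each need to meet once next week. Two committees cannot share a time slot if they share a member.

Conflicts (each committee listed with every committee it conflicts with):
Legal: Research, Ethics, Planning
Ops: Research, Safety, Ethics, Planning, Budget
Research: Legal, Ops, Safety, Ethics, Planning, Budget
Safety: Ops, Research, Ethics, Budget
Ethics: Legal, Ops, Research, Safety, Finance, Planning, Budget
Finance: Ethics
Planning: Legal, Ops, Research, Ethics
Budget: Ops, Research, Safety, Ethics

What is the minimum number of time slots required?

5

Ops, Research, Safety, Ethics, Budget pairwise conflict, so at least 5 time slots are needed.
5 time slots suffice: time slot 1 → {Ethics}; time slot 2 → {Research, Finance}; time slot 3 → {Legal, Ops}; time slot 4 → {Planning, Budget}; time slot 5 → {Safety}. No two conflicting committees share a time slot.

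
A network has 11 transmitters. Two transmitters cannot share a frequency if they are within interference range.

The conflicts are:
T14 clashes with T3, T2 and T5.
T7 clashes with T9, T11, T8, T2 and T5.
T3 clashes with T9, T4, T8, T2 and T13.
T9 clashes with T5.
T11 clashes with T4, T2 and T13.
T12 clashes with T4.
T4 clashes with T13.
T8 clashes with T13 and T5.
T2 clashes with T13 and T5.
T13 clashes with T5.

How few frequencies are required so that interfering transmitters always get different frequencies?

T11, T2, T13 pairwise conflict, so at least 3 frequencies are needed.
3 frequencies suffice: frequency 1 → {T9, T4, T8, T2}; frequency 2 → {T3, T11, T12, T5}; frequency 3 → {T14, T7, T13}. No two conflicting transmitters share a frequency.

3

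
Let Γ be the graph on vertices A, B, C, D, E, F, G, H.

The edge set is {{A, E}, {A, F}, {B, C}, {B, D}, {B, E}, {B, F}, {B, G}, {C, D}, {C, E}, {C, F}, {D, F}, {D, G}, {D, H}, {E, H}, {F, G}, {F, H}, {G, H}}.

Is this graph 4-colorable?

The chromatic number is 4. D, F, G, H are pairwise adjacent (a clique of size 4), so at least 4 colors are needed.
4 colors suffice: color 1 → {E, F}; color 2 → {A, B, H}; color 3 → {D}; color 4 → {C, G}.
That is already a proper 4-coloring.

Yes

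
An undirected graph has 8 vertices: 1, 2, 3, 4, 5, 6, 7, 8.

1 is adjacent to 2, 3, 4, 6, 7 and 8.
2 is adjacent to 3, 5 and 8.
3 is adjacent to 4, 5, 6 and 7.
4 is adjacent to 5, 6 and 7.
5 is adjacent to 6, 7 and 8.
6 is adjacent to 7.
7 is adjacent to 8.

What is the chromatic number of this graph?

1, 3, 4, 6, 7 are mutually adjacent (a clique of size 5), so at least 5 colors are needed.
5 colors suffice: 1=b, 2=a, 3=c, 4=e, 5=b, 6=d, 7=a, 8=c. No two adjacent vertices share a color.

5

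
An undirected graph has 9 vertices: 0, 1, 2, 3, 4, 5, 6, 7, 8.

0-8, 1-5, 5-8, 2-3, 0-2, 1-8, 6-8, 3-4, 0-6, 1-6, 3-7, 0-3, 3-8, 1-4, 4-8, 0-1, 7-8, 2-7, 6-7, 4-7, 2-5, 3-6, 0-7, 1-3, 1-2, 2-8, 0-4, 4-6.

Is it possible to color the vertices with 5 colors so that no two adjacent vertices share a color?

No

0, 1, 3, 4, 6, 8 are mutually adjacent (a clique of size 6), so at least 6 colors are needed.
So 5 colors are not enough.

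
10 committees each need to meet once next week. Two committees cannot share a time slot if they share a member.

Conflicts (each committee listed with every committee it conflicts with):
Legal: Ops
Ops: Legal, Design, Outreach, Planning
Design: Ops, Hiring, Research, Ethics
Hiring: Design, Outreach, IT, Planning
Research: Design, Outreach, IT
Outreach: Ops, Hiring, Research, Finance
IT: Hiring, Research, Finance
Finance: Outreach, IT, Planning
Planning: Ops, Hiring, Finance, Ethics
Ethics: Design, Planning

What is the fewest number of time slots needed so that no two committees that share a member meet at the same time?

2

Ops and Outreach conflict, so at least 2 time slots are needed.
Using 2 time slots: Legal=1, Ops=2, Design=1, Hiring=2, Research=2, Outreach=1, IT=1, Finance=2, Planning=1, Ethics=2. Each listed conflict is separated.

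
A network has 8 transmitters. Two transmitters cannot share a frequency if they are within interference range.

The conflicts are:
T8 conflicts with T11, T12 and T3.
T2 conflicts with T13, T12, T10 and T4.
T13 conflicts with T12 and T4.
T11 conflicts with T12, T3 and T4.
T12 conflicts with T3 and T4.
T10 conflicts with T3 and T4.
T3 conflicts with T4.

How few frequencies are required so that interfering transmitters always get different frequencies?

T2, T13, T12, T4 are mutually in conflict, so at least 4 frequencies are needed.
A valid assignment using 4 frequencies: T8=1, T2=3, T13=4, T11=4, T12=2, T10=2, T3=3, T4=1. Every pair that conflicts lands in different frequencies.

4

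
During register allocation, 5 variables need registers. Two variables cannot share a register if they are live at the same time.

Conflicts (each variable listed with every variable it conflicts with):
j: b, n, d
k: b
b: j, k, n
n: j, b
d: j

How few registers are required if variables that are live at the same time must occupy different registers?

3

j, b, n all conflict with each other, so at least 3 registers are needed.
3 registers suffice: register 1 → {b, d}; register 2 → {j, k}; register 3 → {n}. No two conflicting variables share a register.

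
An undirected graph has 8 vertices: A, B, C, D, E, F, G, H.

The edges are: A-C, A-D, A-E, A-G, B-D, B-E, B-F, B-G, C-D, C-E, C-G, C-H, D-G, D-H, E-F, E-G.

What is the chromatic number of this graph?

A, C, E, G form a clique, so at least 4 colors are needed.
4 colors suffice: color red → {D, E}; color blue → {B, C}; color green → {F, G, H}; color yellow → {A}. No two adjacent vertices share a color.

4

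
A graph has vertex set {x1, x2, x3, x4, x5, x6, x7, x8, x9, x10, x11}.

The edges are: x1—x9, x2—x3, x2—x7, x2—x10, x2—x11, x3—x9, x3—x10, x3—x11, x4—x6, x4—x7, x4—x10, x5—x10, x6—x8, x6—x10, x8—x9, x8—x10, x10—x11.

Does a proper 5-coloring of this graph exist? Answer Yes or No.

Yes

The chromatic number is 4. x2, x3, x10, x11 are mutually adjacent (a clique of size 4), so at least 4 colors are needed.
One proper 4-coloring: x1=2, x2=2, x3=3, x4=2, x5=2, x6=3, x7=1, x8=2, x9=1, x10=1, x11=4.
Since 5 ≥ 4, a proper 5-coloring certainly exists.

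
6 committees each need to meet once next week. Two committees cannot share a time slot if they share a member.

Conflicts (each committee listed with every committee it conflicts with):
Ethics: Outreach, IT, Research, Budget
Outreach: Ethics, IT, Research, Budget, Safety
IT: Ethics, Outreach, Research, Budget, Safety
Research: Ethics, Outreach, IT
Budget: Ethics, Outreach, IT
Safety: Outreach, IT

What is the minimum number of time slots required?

Ethics, Outreach, IT, Budget all conflict with each other, so at least 4 time slots are needed.
A valid assignment using 4 time slots: Ethics=3, Outreach=2, IT=1, Research=4, Budget=4, Safety=3. Each listed conflict is separated.

4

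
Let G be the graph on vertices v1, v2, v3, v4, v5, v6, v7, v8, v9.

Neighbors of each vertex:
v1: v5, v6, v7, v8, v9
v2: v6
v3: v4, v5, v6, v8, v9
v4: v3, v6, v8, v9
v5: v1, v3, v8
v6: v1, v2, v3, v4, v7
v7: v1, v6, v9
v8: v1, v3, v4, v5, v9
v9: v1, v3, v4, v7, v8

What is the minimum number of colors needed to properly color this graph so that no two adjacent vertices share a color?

v3, v4, v8, v9 form a clique, so at least 4 colors are needed.
A valid assignment using 4 colors: v1=1, v2=1, v3=1, v4=4, v5=2, v6=2, v7=3, v8=3, v9=2. No two adjacent vertices share a color.

4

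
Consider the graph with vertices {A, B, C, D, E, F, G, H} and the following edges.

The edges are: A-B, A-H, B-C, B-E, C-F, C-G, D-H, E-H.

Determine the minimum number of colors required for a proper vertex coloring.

C and F are adjacent, so at least 2 colors are needed.
2 colors suffice: color 1 → {B, F, G, H}; color 2 → {A, C, D, E}. Every edge joins two different colors.

2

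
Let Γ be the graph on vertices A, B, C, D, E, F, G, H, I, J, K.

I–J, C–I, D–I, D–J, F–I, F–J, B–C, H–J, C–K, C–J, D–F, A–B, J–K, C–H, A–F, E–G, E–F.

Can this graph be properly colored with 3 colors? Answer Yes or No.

D, F, I, J are mutually adjacent (a clique of size 4), so at least 4 colors are needed.
So 3 colors are not enough.

No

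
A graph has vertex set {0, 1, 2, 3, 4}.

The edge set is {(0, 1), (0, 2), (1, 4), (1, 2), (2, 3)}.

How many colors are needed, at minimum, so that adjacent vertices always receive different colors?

3

0, 1, 2 are mutually adjacent, so at least 3 colors are needed.
3 colors suffice: 0=c, 1=b, 2=a, 3=b, 4=a. No two adjacent vertices share a color.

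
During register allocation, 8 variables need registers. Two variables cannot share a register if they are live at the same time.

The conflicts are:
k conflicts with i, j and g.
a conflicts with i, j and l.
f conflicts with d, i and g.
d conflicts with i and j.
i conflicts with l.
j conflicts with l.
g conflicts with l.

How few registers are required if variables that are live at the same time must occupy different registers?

3

a, j, l all conflict with each other, so at least 3 registers are needed.
3 registers suffice: register 1 → {i, j, g}; register 2 → {k, d, l}; register 3 → {a, f}. Every pair that conflicts lands in different registers.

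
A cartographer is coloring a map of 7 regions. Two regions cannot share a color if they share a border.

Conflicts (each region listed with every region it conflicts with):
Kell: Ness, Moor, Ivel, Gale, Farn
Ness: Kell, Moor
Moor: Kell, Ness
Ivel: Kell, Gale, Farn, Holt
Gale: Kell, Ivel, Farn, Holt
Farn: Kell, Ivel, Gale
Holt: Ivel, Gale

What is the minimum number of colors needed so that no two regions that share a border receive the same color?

Kell, Ivel, Gale, Farn pairwise conflict, so at least 4 colors are needed.
4 colors suffice: color 1 → {Kell, Holt}; color 2 → {Moor, Gale}; color 3 → {Ness, Ivel}; color 4 → {Farn}. Each listed conflict is separated.

4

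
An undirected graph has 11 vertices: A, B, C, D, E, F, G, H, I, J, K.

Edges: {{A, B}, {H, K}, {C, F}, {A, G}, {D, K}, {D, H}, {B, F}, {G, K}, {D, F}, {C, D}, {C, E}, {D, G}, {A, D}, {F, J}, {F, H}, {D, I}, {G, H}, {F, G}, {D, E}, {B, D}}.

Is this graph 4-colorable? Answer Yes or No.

The chromatic number is 4. D, G, H, K are mutually adjacent (a clique of size 4), so at least 4 colors are needed.
4 colors suffice: color red → {D, J}; color blue → {A, E, F, I, K}; color green → {B, C, G}; color yellow → {H}.
That is already a proper 4-coloring.

Yes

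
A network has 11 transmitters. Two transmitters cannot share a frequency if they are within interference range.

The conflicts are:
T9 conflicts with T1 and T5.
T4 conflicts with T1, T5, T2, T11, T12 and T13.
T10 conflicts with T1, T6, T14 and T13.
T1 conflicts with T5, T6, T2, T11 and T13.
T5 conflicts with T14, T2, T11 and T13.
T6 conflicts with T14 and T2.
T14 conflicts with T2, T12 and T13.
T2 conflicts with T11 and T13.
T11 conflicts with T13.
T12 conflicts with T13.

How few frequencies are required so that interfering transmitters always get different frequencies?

T4, T1, T5, T2, T11, T13 all conflict with each other, so at least 6 frequencies are needed.
A valid assignment using 6 frequencies: T9=1, T4=5, T10=3, T1=2, T5=4, T6=1, T14=2, T2=3, T11=6, T12=3, T13=1. Every pair that conflicts lands in different frequencies.

6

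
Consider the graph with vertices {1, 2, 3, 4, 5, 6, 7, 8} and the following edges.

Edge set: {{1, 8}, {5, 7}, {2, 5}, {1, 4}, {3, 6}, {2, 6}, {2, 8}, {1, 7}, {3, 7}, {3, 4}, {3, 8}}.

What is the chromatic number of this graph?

The cycle 7-1-8-2-5-7 has odd length 5, so it cannot be 2-colored; at least 3 colors are needed.
One proper 3-coloring: 1=red, 2=red, 3=red, 4=blue, 5=green, 6=blue, 7=blue, 8=blue. Every edge joins two different colors.

3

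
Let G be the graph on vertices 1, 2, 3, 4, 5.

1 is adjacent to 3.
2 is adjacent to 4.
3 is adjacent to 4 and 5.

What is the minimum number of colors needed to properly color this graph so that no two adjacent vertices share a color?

2

2 and 4 are adjacent, so at least 2 colors are needed.
2 colors suffice: color a → {2, 3}; color b → {1, 4, 5}. Every edge joins two different colors.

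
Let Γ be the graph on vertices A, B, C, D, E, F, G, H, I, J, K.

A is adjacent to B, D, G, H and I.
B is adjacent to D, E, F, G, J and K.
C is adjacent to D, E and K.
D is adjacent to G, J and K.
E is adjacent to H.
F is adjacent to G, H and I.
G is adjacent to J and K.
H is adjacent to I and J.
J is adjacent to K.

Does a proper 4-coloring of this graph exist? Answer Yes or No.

B, D, G, J, K are mutually adjacent (a clique of size 5), so at least 5 colors are needed.
So 4 colors are not enough.

No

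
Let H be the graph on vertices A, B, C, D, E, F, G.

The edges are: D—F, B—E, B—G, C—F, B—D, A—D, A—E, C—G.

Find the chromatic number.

3

The cycle G-B-D-F-C-G has odd length 5, so it cannot be 2-colored; at least 3 colors are needed.
3 colors suffice: color 1 → {D, E, G}; color 2 → {A, B, C}; color 3 → {F}. No two adjacent vertices share a color.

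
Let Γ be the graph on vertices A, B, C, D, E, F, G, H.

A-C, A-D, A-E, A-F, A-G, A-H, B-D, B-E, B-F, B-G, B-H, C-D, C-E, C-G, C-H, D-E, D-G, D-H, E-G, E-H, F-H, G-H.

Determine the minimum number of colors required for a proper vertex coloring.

6

A, C, D, E, G, H are pairwise adjacent (a clique of size 6), so at least 6 colors are needed.
6 colors suffice: A=4, B=4, C=6, D=2, E=5, F=2, G=3, H=1. Every edge joins two different colors.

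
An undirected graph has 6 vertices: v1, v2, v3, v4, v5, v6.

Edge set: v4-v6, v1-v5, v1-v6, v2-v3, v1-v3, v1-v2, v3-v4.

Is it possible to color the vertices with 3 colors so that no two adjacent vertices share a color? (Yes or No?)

The chromatic number is 3. v1, v2, v3 form a triangle, so at least 3 colors are needed.
3 colors suffice: color red → {v1, v4}; color blue → {v3, v5, v6}; color green → {v2}.
That is already a proper 3-coloring.

Yes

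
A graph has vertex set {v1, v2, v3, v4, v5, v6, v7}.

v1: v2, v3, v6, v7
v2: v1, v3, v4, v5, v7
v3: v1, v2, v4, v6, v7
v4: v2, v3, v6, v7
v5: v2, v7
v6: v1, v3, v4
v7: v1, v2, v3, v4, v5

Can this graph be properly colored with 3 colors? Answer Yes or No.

v2, v3, v4, v7 are pairwise adjacent (a clique of size 4), so at least 4 colors are needed.
So 3 colors are not enough.

No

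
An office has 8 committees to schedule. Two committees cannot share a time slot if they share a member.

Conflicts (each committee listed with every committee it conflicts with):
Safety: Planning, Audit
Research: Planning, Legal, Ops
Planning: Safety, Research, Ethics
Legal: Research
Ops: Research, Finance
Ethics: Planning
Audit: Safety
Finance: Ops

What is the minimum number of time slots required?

2

Planning and Ethics conflict, so at least 2 time slots are needed.
Using 2 time slots: Safety=1, Research=1, Planning=2, Legal=2, Ops=2, Ethics=1, Audit=2, Finance=1. Every pair that conflicts lands in different time slots.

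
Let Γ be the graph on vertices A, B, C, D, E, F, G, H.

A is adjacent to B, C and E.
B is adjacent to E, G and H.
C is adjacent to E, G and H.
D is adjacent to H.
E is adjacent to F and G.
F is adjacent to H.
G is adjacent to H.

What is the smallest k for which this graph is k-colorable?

3

A, B, E are mutually adjacent, so at least 3 colors are needed.
A valid assignment using 3 colors: A=3, B=2, C=2, D=2, E=1, F=2, G=3, H=1. Every edge joins two different colors.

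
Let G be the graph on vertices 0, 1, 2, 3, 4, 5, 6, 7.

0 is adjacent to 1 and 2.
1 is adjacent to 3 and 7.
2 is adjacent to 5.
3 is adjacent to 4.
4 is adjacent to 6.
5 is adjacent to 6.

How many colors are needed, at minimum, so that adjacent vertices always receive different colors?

The cycle 4-3-1-0-2-5-6-4 has odd length 7, so it cannot be 2-colored; at least 3 colors are needed.
A valid assignment using 3 colors: 0=b, 1=a, 2=c, 3=b, 4=a, 5=a, 6=b, 7=b. No two adjacent vertices share a color.

3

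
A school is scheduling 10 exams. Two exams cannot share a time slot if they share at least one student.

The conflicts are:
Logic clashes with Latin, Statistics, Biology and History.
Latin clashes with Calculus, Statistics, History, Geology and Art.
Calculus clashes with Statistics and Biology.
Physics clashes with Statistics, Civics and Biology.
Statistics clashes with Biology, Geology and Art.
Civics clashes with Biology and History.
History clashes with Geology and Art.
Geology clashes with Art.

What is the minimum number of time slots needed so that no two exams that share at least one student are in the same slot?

Latin, History, Geology, Art all conflict with each other, so at least 4 time slots are needed.
4 time slots suffice: Logic=3, Latin=2, Calculus=3, Physics=4, Statistics=1, Civics=3, Biology=2, History=1, Geology=3, Art=4. Every pair that conflicts lands in different time slots.

4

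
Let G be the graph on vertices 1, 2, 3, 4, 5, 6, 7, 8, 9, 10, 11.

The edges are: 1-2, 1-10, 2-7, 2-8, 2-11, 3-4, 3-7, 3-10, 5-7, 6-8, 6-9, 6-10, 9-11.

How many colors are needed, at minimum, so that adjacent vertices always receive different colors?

The cycle 6-9-11-2-8-6 has odd length 5, so it cannot be 2-colored; at least 3 colors are needed.
3 colors suffice: 1=b, 2=a, 3=c, 4=a, 5=a, 6=b, 7=b, 8=c, 9=a, 10=a, 11=b. No two adjacent vertices share a color.

3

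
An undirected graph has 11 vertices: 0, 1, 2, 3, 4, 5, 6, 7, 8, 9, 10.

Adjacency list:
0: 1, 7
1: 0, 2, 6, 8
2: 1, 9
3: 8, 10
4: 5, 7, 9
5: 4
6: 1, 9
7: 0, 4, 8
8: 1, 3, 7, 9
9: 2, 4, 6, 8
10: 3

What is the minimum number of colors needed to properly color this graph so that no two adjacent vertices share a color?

6 and 9 are adjacent, so at least 2 colors are needed.
A valid assignment using 2 colors: 0=b, 1=a, 2=b, 3=a, 4=b, 5=a, 6=b, 7=a, 8=b, 9=a, 10=b. Each edge has distinct colors on its endpoints.

2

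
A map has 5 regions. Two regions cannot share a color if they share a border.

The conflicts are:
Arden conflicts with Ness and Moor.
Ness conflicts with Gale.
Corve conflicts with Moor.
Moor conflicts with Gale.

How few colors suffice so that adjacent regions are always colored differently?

2

Arden and Ness conflict, so at least 2 colors are needed.
One proper 2-coloring: Arden=2, Ness=1, Corve=2, Moor=1, Gale=2. Each listed conflict is separated.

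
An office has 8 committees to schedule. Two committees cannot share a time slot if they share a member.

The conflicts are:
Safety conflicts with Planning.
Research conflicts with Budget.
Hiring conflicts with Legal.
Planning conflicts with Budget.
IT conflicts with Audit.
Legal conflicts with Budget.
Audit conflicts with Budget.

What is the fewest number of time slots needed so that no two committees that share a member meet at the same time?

Hiring and Legal conflict, so at least 2 time slots are needed.
2 time slots suffice: time slot 1 → {Safety, Hiring, IT, Budget}; time slot 2 → {Research, Planning, Legal, Audit}. Every pair that conflicts lands in different time slots.

2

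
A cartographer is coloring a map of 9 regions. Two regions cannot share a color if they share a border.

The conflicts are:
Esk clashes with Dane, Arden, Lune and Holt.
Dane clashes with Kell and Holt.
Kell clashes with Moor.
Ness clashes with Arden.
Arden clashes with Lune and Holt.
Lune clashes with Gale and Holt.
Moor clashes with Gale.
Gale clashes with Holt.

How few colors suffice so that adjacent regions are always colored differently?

Esk, Arden, Lune, Holt all conflict with each other, so at least 4 colors are needed.
4 colors suffice: color 1 → {Ness, Moor, Holt}; color 2 → {Esk, Kell, Gale}; color 3 → {Dane, Arden}; color 4 → {Lune}. No two conflicting regions share a color.

4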